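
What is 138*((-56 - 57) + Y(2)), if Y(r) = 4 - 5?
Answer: -15732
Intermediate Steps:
Y(r) = -1
138*((-56 - 57) + Y(2)) = 138*((-56 - 57) - 1) = 138*(-113 - 1) = 138*(-114) = -15732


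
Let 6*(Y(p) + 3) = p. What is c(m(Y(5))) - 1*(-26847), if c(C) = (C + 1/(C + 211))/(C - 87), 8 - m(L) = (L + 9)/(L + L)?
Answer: 28175930854/1049505 ≈ 26847.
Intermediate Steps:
Y(p) = -3 + p/6
m(L) = 8 - (9 + L)/(2*L) (m(L) = 8 - (L + 9)/(L + L) = 8 - (9 + L)/(2*L))
c(C) = (C + 1/(211 + C))/(-87 + C)
c(m(Y(5))) - 1*(-26847) = (1 + (3*(-3 + 5*(-3 + (1/6)*5))/(2*(-3 + (1/6)*5)))**2 + 211*(3*(-3 + 5*(-3 + (1/6)*5))/(2*(-3 + (1/6)*5))))/(-18357 + (3*(-3 + 5*(-3 + (1/6)*5))/(2*(-3 + (1/6)*5)))**2 + 124*(3*(-3 + 5*(-3 + (1/6)*5))/(2*(-3 + (1/6)*5)))) - 1*(-26847) = (1 + (3*(-3 + 5*(-3 + 5/6))/(2*(-3 + 5/6)))**2 + 211*(3*(-3 + 5*(-3 + 5/6))/(2*(-3 + 5/6))))/(-18357 + (3*(-3 + 5*(-3 + 5/6))/(2*(-3 + 5/6)))**2 + 124*(3*(-3 + 5*(-3 + 5/6))/(2*(-3 + 5/6)))) + 26847 = (1 + (3*(-3 + 5*(-13/6))/(2*(-13/6)))**2 + 211*(3*(-3 + 5*(-13/6))/(2*(-13/6))))/(-18357 + (3*(-3 + 5*(-13/6))/(2*(-13/6)))**2 + 124*(3*(-3 + 5*(-13/6))/(2*(-13/6)))) + 26847 = (1 + ((3/2)*(-6/13)*(-3 - 65/6))**2 + 211*((3/2)*(-6/13)*(-3 - 65/6)))/(-18357 + ((3/2)*(-6/13)*(-3 - 65/6))**2 + 124*((3/2)*(-6/13)*(-3 - 65/6))) + 26847 = (1 + ((3/2)*(-6/13)*(-83/6))**2 + 211*((3/2)*(-6/13)*(-83/6)))/(-18357 + ((3/2)*(-6/13)*(-83/6))**2 + 124*((3/2)*(-6/13)*(-83/6))) + 26847 = (1 + (249/26)**2 + 211*(249/26))/(-18357 + (249/26)**2 + 124*(249/26)) + 26847 = (1 + 62001/676 + 52539/26)/(-18357 + 62001/676 + 15438/13) + 26847 = (1428691/676)/(-11544555/676) + 26847 = -676/11544555*1428691/676 + 26847 = -129881/1049505 + 26847 = 28175930854/1049505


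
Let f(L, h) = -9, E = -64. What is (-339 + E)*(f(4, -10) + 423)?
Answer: -166842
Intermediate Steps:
(-339 + E)*(f(4, -10) + 423) = (-339 - 64)*(-9 + 423) = -403*414 = -166842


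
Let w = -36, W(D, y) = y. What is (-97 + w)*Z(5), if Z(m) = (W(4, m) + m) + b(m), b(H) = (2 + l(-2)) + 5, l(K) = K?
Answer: -1995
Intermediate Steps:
b(H) = 5 (b(H) = (2 - 2) + 5 = 0 + 5 = 5)
Z(m) = 5 + 2*m (Z(m) = (m + m) + 5 = 2*m + 5 = 5 + 2*m)
(-97 + w)*Z(5) = (-97 - 36)*(5 + 2*5) = -133*(5 + 10) = -133*15 = -1995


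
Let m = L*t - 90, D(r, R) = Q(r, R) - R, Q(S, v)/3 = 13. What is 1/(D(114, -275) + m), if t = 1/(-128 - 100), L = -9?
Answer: 76/17027 ≈ 0.0044635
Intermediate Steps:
Q(S, v) = 39 (Q(S, v) = 3*13 = 39)
t = -1/228 (t = 1/(-228) = -1/228 ≈ -0.0043860)
D(r, R) = 39 - R
m = -6837/76 (m = -9*(-1/228) - 90 = 3/76 - 90 = -6837/76 ≈ -89.961)
1/(D(114, -275) + m) = 1/((39 - 1*(-275)) - 6837/76) = 1/((39 + 275) - 6837/76) = 1/(314 - 6837/76) = 1/(17027/76) = 76/17027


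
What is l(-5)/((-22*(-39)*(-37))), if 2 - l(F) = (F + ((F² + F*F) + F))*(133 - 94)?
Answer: 779/15873 ≈ 0.049077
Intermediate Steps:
l(F) = 2 - 78*F - 78*F² (l(F) = 2 - (F + ((F² + F*F) + F))*(133 - 94) = 2 - (F + ((F² + F²) + F))*39 = 2 - (F + (2*F² + F))*39 = 2 - (F + (F + 2*F²))*39 = 2 - (2*F + 2*F²)*39 = 2 - (78*F + 78*F²) = 2 + (-78*F - 78*F²) = 2 - 78*F - 78*F²)
l(-5)/((-22*(-39)*(-37))) = (2 - 78*(-5) - 78*(-5)²)/((-22*(-39)*(-37))) = (2 + 390 - 78*25)/((858*(-37))) = (2 + 390 - 1950)/(-31746) = -1558*(-1/31746) = 779/15873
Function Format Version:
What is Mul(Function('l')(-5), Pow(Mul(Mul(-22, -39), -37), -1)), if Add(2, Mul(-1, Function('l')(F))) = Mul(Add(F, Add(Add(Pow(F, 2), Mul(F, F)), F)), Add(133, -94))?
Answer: Rational(779, 15873) ≈ 0.049077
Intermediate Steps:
Function('l')(F) = Add(2, Mul(-78, F), Mul(-78, Pow(F, 2))) (Function('l')(F) = Add(2, Mul(-1, Mul(Add(F, Add(Add(Pow(F, 2), Mul(F, F)), F)), Add(133, -94)))) = Add(2, Mul(-1, Mul(Add(F, Add(Add(Pow(F, 2), Pow(F, 2)), F)), 39))) = Add(2, Mul(-1, Mul(Add(F, Add(Mul(2, Pow(F, 2)), F)), 39))) = Add(2, Mul(-1, Mul(Add(F, Add(F, Mul(2, Pow(F, 2)))), 39))) = Add(2, Mul(-1, Mul(Add(Mul(2, F), Mul(2, Pow(F, 2))), 39))) = Add(2, Mul(-1, Add(Mul(78, F), Mul(78, Pow(F, 2))))) = Add(2, Add(Mul(-78, F), Mul(-78, Pow(F, 2)))) = Add(2, Mul(-78, F), Mul(-78, Pow(F, 2))))
Mul(Function('l')(-5), Pow(Mul(Mul(-22, -39), -37), -1)) = Mul(Add(2, Mul(-78, -5), Mul(-78, Pow(-5, 2))), Pow(Mul(Mul(-22, -39), -37), -1)) = Mul(Add(2, 390, Mul(-78, 25)), Pow(Mul(858, -37), -1)) = Mul(Add(2, 390, -1950), Pow(-31746, -1)) = Mul(-1558, Rational(-1, 31746)) = Rational(779, 15873)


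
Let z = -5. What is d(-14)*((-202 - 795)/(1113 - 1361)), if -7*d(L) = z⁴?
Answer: -623125/1736 ≈ -358.94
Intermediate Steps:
d(L) = -625/7 (d(L) = -⅐*(-5)⁴ = -⅐*625 = -625/7)
d(-14)*((-202 - 795)/(1113 - 1361)) = -625*(-202 - 795)/(7*(1113 - 1361)) = -(-623125)/(7*(-248)) = -(-623125)*(-1)/(7*248) = -625/7*997/248 = -623125/1736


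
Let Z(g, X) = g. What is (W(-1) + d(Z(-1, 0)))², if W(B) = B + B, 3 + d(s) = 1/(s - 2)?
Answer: 256/9 ≈ 28.444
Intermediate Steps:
d(s) = -3 + 1/(-2 + s) (d(s) = -3 + 1/(s - 2) = -3 + 1/(-2 + s))
W(B) = 2*B
(W(-1) + d(Z(-1, 0)))² = (2*(-1) + (7 - 3*(-1))/(-2 - 1))² = (-2 + (7 + 3)/(-3))² = (-2 - ⅓*10)² = (-2 - 10/3)² = (-16/3)² = 256/9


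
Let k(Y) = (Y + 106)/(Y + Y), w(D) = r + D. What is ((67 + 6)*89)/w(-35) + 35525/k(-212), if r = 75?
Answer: 5690497/40 ≈ 1.4226e+5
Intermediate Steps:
w(D) = 75 + D
k(Y) = (106 + Y)/(2*Y) (k(Y) = (106 + Y)/((2*Y)) = (106 + Y)*(1/(2*Y)) = (106 + Y)/(2*Y))
((67 + 6)*89)/w(-35) + 35525/k(-212) = ((67 + 6)*89)/(75 - 35) + 35525/(((1/2)*(106 - 212)/(-212))) = (73*89)/40 + 35525/(((1/2)*(-1/212)*(-106))) = 6497*(1/40) + 35525/(1/4) = 6497/40 + 35525*4 = 6497/40 + 142100 = 5690497/40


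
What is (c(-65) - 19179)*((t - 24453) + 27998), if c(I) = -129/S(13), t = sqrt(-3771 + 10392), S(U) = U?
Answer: -884321520/13 - 249456*sqrt(6621)/13 ≈ -6.9586e+7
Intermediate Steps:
t = sqrt(6621) ≈ 81.370
c(I) = -129/13
(c(-65) - 19179)*((t - 24453) + 27998) = (-129/13 - 19179)*((sqrt(6621) - 24453) + 27998) = -249456*((-24453 + sqrt(6621)) + 27998)/13 = -249456*(3545 + sqrt(6621))/13 = -884321520/13 - 249456*sqrt(6621)/13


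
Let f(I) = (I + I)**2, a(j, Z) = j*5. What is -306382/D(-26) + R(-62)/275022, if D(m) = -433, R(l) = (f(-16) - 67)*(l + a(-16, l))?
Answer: 1275802247/1804311 ≈ 707.09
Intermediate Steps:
a(j, Z) = 5*j
f(I) = 4*I**2 (f(I) = (2*I)**2 = 4*I**2)
R(l) = -76560 + 957*l (R(l) = (4*(-16)**2 - 67)*(l + 5*(-16)) = (4*256 - 67)*(l - 80) = (1024 - 67)*(-80 + l) = 957*(-80 + l) = -76560 + 957*l)
-306382/D(-26) + R(-62)/275022 = -306382/(-433) + (-76560 + 957*(-62))/275022 = -306382*(-1/433) + (-76560 - 59334)*(1/275022) = 306382/433 - 135894*1/275022 = 306382/433 - 2059/4167 = 1275802247/1804311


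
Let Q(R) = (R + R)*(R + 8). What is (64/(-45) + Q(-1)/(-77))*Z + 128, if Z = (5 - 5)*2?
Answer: 128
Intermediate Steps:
Z = 0 (Z = 0*2 = 0)
Q(R) = 2*R*(8 + R) (Q(R) = (2*R)*(8 + R) = 2*R*(8 + R))
(64/(-45) + Q(-1)/(-77))*Z + 128 = (64/(-45) + (2*(-1)*(8 - 1))/(-77))*0 + 128 = (64*(-1/45) + (2*(-1)*7)*(-1/77))*0 + 128 = (-64/45 - 14*(-1/77))*0 + 128 = (-64/45 + 2/11)*0 + 128 = -614/495*0 + 128 = 0 + 128 = 128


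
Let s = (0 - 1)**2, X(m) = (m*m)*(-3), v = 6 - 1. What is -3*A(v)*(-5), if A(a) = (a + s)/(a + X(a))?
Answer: -9/7 ≈ -1.2857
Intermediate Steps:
v = 5
X(m) = -3*m**2 (X(m) = m**2*(-3) = -3*m**2)
s = 1 (s = (-1)**2 = 1)
A(a) = (1 + a)/(a - 3*a**2) (A(a) = (a + 1)/(a - 3*a**2) = (1 + a)/(a - 3*a**2))
-3*A(v)*(-5) = -3*(-1 - 1*5)/(5*(-1 + 3*5))*(-5) = -3*(-1 - 5)/(5*(-1 + 15))*(-5) = -3*(-6)/(5*14)*(-5) = -3*(-3/35)*(-5) = (9/35)*(-5) = -9/7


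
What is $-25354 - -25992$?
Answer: $638$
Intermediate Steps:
$-25354 - -25992 = -25354 + 25992 = 638$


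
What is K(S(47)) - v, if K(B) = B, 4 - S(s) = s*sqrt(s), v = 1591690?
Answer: -1591686 - 47*sqrt(47) ≈ -1.5920e+6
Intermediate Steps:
S(s) = 4 - s**(3/2) (S(s) = 4 - s*sqrt(s) = 4 - s**(3/2))
K(S(47)) - v = (4 - 47**(3/2)) - 1*1591690 = (4 - 47*sqrt(47)) - 1591690 = -1591686 - 47*sqrt(47)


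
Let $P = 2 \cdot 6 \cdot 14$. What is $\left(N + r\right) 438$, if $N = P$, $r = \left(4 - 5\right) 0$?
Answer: $73584$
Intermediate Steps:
$r = 0$ ($r = \left(-1\right) 0 = 0$)
$P = 168$ ($P = 12 \cdot 14 = 168$)
$N = 168$
$\left(N + r\right) 438 = \left(168 + 0\right) 438 = 168 \cdot 438 = 73584$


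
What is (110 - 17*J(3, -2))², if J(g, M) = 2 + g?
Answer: 625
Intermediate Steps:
(110 - 17*J(3, -2))² = (110 - 17*(2 + 3))² = (110 - 17*5)² = (110 - 85)² = 25² = 625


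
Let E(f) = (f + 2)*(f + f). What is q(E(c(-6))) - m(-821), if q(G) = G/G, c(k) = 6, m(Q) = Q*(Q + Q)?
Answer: -1348081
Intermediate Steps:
m(Q) = 2*Q² (m(Q) = Q*(2*Q) = 2*Q²)
E(f) = 2*f*(2 + f) (E(f) = (2 + f)*(2*f) = 2*f*(2 + f))
q(G) = 1
q(E(c(-6))) - m(-821) = 1 - 2*(-821)² = 1 - 2*674041 = 1 - 1*1348082 = 1 - 1348082 = -1348081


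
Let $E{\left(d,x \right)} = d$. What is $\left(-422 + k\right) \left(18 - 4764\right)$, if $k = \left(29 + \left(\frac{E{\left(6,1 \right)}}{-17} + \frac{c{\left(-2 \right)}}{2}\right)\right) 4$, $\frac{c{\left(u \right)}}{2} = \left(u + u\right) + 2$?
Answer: $\frac{25448052}{17} \approx 1.4969 \cdot 10^{6}$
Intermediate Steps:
$c{\left(u \right)} = 4 + 4 u$ ($c{\left(u \right)} = 2 \left(\left(u + u\right) + 2\right) = 2 \left(2 u + 2\right) = 2 \left(2 + 2 u\right) = 4 + 4 u$)
$k = \frac{1812}{17}$ ($k = \left(29 + \left(\frac{6}{-17} + \frac{4 + 4 \left(-2\right)}{2}\right)\right) 4 = \left(29 + \left(6 \left(- \frac{1}{17}\right) + \left(4 - 8\right) \frac{1}{2}\right)\right) 4 = \left(29 - \frac{40}{17}\right) 4 = \frac{453}{17} \cdot 4 = \frac{1812}{17} \approx 106.59$)
$\left(-422 + k\right) \left(18 - 4764\right) = \left(-422 + \frac{1812}{17}\right) \left(18 - 4764\right) = \left(- \frac{5362}{17}\right) \left(-4746\right) = \frac{25448052}{17}$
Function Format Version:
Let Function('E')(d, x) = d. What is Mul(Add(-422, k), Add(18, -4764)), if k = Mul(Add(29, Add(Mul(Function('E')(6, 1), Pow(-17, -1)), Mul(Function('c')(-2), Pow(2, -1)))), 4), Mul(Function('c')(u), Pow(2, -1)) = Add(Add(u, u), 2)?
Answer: Rational(25448052, 17) ≈ 1.4969e+6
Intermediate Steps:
Function('c')(u) = Add(4, Mul(4, u)) (Function('c')(u) = Mul(2, Add(Add(u, u), 2)) = Mul(2, Add(Mul(2, u), 2)) = Mul(2, Add(2, Mul(2, u))) = Add(4, Mul(4, u)))
k = Rational(1812, 17) (k = Mul(Add(29, Add(Mul(6, Pow(-17, -1)), Mul(Add(4, Mul(4, -2)), Pow(2, -1)))), 4) = Mul(Add(29, Add(Mul(6, Rational(-1, 17)), Mul(Add(4, -8), Rational(1, 2)))), 4) = Mul(Add(29, Add(Rational(-6, 17), Mul(-4, Rational(1, 2)))), 4) = Mul(Add(29, Add(Rational(-6, 17), -2)), 4) = Mul(Add(29, Rational(-40, 17)), 4) = Mul(Rational(453, 17), 4) = Rational(1812, 17) ≈ 106.59)
Mul(Add(-422, k), Add(18, -4764)) = Mul(Add(-422, Rational(1812, 17)), Add(18, -4764)) = Mul(Rational(-5362, 17), -4746) = Rational(25448052, 17)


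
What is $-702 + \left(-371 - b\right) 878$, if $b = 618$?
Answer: $-869044$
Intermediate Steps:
$-702 + \left(-371 - b\right) 878 = -702 + \left(-371 - 618\right) 878 = -702 - 868342 = -869044$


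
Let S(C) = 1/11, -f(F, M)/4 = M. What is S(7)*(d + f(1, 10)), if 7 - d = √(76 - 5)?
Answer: -3 - √71/11 ≈ -3.7660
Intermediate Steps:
f(F, M) = -4*M
S(C) = 1/11
d = 7 - √71 (d = 7 - √(76 - 5) = 7 - √71 ≈ -1.4261)
S(7)*(d + f(1, 10)) = ((7 - √71) - 4*10)/11 = ((7 - √71) - 40)/11 = (-33 - √71)/11 = -3 - √71/11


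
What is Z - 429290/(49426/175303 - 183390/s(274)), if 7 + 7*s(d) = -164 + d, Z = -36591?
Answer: -4113281976596891/112518314656 ≈ -36557.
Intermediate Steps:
s(d) = -171/7 + d/7 (s(d) = -1 + (-164 + d)/7 = -1 + (-164/7 + d/7) = -171/7 + d/7)
Z - 429290/(49426/175303 - 183390/s(274)) = -36591 - 429290/(49426/175303 - 183390/(-171/7 + (1/7)*274)) = -36591 - 429290/(49426*(1/175303) - 183390/(-171/7 + 274/7)) = -36591 - 429290/(49426/175303 - 183390/103/7) = -36591 - 429290/(49426/175303 - 183390*7/103) = -36591 - 429290/(49426/175303 - 1283730/103) = -36591 - 429290/(-225036629312/18056209) = -36591 - 429290*(-18056209/225036629312) = -36591 + 3875674980805/112518314656 = -4113281976596891/112518314656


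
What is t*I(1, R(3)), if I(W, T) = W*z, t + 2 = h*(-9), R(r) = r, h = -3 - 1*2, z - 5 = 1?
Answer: 258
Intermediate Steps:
z = 6 (z = 5 + 1 = 6)
h = -5 (h = -3 - 2 = -5)
t = 43 (t = -2 - 5*(-9) = -2 + 45 = 43)
I(W, T) = 6*W (I(W, T) = W*6 = 6*W)
t*I(1, R(3)) = 43*(6*1) = 43*6 = 258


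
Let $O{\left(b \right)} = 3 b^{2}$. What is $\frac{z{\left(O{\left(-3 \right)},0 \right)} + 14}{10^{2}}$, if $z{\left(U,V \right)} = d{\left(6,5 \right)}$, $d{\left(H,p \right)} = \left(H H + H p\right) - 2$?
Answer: $\frac{39}{50} \approx 0.78$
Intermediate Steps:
$d{\left(H,p \right)} = -2 + H^{2} + H p$ ($d{\left(H,p \right)} = \left(H^{2} + H p\right) - 2 = -2 + H^{2} + H p$)
$z{\left(U,V \right)} = 64$ ($z{\left(U,V \right)} = -2 + 6^{2} + 6 \cdot 5 = -2 + 36 + 30 = 64$)
$\frac{z{\left(O{\left(-3 \right)},0 \right)} + 14}{10^{2}} = \frac{64 + 14}{10^{2}} = \frac{78}{100} = 78 \cdot \frac{1}{100} = \frac{39}{50}$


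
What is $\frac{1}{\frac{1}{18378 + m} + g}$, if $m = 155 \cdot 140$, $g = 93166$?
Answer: $\frac{40078}{3733906949} \approx 1.0734 \cdot 10^{-5}$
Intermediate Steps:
$m = 21700$
$\frac{1}{\frac{1}{18378 + m} + g} = \frac{1}{\frac{1}{18378 + 21700} + 93166} = \frac{1}{\frac{1}{40078} + 93166} = \frac{1}{\frac{3733906949}{40078}} = \frac{40078}{3733906949}$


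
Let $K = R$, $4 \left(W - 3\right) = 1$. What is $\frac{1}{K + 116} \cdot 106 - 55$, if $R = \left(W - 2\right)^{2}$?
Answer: $- \frac{101759}{1881} \approx -54.098$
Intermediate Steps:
$W = \frac{13}{4}$ ($W = 3 + \frac{1}{4} \cdot 1 = 3 + \frac{1}{4} = \frac{13}{4} \approx 3.25$)
$R = \frac{25}{16}$ ($R = \left(\frac{13}{4} - 2\right)^{2} = \left(\frac{5}{4}\right)^{2} = \frac{25}{16} \approx 1.5625$)
$K = \frac{25}{16} \approx 1.5625$
$\frac{1}{K + 116} \cdot 106 - 55 = \frac{1}{\frac{25}{16} + 116} \cdot 106 - 55 = \frac{1}{\frac{1881}{16}} \cdot 106 - 55 = \frac{16}{1881} \cdot 106 - 55 = \frac{1696}{1881} - 55 = - \frac{101759}{1881}$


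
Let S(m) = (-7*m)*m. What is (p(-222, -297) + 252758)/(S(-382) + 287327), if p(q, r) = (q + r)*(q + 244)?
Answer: -241340/734141 ≈ -0.32874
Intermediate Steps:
S(m) = -7*m²
p(q, r) = (244 + q)*(q + r) (p(q, r) = (q + r)*(244 + q) = (244 + q)*(q + r))
(p(-222, -297) + 252758)/(S(-382) + 287327) = (((-222)² + 244*(-222) + 244*(-297) - 222*(-297)) + 252758)/(-7*(-382)² + 287327) = ((49284 - 54168 - 72468 + 65934) + 252758)/(-7*145924 + 287327) = (-11418 + 252758)/(-1021468 + 287327) = 241340/(-734141) = 241340*(-1/734141) = -241340/734141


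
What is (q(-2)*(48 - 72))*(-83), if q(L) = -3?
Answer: -5976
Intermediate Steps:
(q(-2)*(48 - 72))*(-83) = -3*(48 - 72)*(-83) = -3*(-24)*(-83) = 72*(-83) = -5976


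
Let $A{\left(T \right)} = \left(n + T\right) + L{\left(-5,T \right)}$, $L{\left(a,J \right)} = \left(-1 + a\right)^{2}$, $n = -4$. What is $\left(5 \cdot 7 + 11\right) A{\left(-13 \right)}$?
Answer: $874$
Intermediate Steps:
$A{\left(T \right)} = 32 + T$ ($A{\left(T \right)} = \left(-4 + T\right) + \left(-1 - 5\right)^{2} = \left(-4 + T\right) + \left(-6\right)^{2} = \left(-4 + T\right) + 36 = 32 + T$)
$\left(5 \cdot 7 + 11\right) A{\left(-13 \right)} = \left(5 \cdot 7 + 11\right) \left(32 - 13\right) = \left(35 + 11\right) 19 = 46 \cdot 19 = 874$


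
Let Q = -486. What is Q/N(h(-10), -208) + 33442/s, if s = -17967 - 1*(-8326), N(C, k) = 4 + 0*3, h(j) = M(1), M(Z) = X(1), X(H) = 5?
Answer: -2409647/19282 ≈ -124.97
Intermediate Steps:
M(Z) = 5
h(j) = 5
N(C, k) = 4 (N(C, k) = 4 + 0 = 4)
s = -9641 (s = -17967 + 8326 = -9641)
Q/N(h(-10), -208) + 33442/s = -486/4 + 33442/(-9641) = -486*¼ + 33442*(-1/9641) = -243/2 - 33442/9641 = -2409647/19282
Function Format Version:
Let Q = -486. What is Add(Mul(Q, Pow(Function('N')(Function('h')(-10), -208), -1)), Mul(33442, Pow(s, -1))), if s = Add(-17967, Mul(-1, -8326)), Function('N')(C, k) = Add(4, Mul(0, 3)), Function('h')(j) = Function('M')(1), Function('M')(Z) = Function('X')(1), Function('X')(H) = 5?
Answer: Rational(-2409647, 19282) ≈ -124.97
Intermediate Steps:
Function('M')(Z) = 5
Function('h')(j) = 5
Function('N')(C, k) = 4 (Function('N')(C, k) = Add(4, 0) = 4)
s = -9641 (s = Add(-17967, 8326) = -9641)
Add(Mul(Q, Pow(Function('N')(Function('h')(-10), -208), -1)), Mul(33442, Pow(s, -1))) = Add(Mul(-486, Pow(4, -1)), Mul(33442, Pow(-9641, -1))) = Add(Mul(-486, Rational(1, 4)), Mul(33442, Rational(-1, 9641))) = Add(Rational(-243, 2), Rational(-33442, 9641)) = Rational(-2409647, 19282)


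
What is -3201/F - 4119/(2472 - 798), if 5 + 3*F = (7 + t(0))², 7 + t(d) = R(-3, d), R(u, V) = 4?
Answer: -488507/558 ≈ -875.46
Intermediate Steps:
t(d) = -3 (t(d) = -7 + 4 = -3)
F = 11/3 (F = -5/3 + (7 - 3)²/3 = -5/3 + (⅓)*4² = -5/3 + (⅓)*16 = -5/3 + 16/3 = 11/3 ≈ 3.6667)
-3201/F - 4119/(2472 - 798) = -3201/11/3 - 4119/(2472 - 798) = -3201*3/11 - 4119/1674 = -873 - 4119*1/1674 = -873 - 1373/558 = -488507/558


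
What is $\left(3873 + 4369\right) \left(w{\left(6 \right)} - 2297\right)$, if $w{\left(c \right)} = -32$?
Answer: $-19195618$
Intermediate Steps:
$\left(3873 + 4369\right) \left(w{\left(6 \right)} - 2297\right) = \left(3873 + 4369\right) \left(-32 - 2297\right) = 8242 \left(-2329\right) = -19195618$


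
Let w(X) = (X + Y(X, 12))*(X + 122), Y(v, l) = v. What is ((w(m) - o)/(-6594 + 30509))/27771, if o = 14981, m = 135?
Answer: 54409/664143465 ≈ 8.1924e-5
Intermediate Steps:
w(X) = 2*X*(122 + X) (w(X) = (X + X)*(X + 122) = (2*X)*(122 + X) = 2*X*(122 + X))
((w(m) - o)/(-6594 + 30509))/27771 = ((2*135*(122 + 135) - 1*14981)/(-6594 + 30509))/27771 = ((2*135*257 - 14981)/23915)*(1/27771) = ((69390 - 14981)*(1/23915))*(1/27771) = (54409*(1/23915))*(1/27771) = (54409/23915)*(1/27771) = 54409/664143465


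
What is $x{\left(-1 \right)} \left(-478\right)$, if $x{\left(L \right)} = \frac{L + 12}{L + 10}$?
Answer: $- \frac{5258}{9} \approx -584.22$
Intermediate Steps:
$x{\left(L \right)} = \frac{12 + L}{10 + L}$
$x{\left(-1 \right)} \left(-478\right) = \frac{12 - 1}{10 - 1} \left(-478\right) = \frac{1}{9} \cdot 11 \left(-478\right) = \frac{11}{9} \left(-478\right) = - \frac{5258}{9}$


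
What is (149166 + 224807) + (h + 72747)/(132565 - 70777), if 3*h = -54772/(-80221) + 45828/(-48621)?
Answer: 4743556859467235701/12684182883732 ≈ 3.7397e+5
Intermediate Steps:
h = -17777168/205285539 (h = (-54772/(-80221) + 45828/(-48621))/3 = (-54772*(-1/80221) + 45828*(-1/48621))/3 = (54772/80221 - 804/853)/3 = (1/3)*(-17777168/68428513) = -17777168/205285539 ≈ -0.086597)
(149166 + 224807) + (h + 72747)/(132565 - 70777) = (149166 + 224807) + (-17777168/205285539 + 72747)/(132565 - 70777) = 373973 + (14933889328465/205285539)/61788 = 373973 + (14933889328465/205285539)*(1/61788) = 373973 + 14933889328465/12684182883732 = 4743556859467235701/12684182883732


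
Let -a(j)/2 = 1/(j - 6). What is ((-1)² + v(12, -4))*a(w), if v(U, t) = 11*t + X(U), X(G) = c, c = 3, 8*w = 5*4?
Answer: -160/7 ≈ -22.857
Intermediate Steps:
w = 5/2 (w = (5*4)/8 = (⅛)*20 = 5/2 ≈ 2.5000)
X(G) = 3
v(U, t) = 3 + 11*t (v(U, t) = 11*t + 3 = 3 + 11*t)
a(j) = -2/(-6 + j) (a(j) = -2/(j - 6) = -2/(-6 + j))
((-1)² + v(12, -4))*a(w) = ((-1)² + (3 + 11*(-4)))*(-2/(-6 + 5/2)) = (1 + (3 - 44))*(-2/(-7/2)) = (1 - 41)*(-2*(-2/7)) = -40*4/7 = -160/7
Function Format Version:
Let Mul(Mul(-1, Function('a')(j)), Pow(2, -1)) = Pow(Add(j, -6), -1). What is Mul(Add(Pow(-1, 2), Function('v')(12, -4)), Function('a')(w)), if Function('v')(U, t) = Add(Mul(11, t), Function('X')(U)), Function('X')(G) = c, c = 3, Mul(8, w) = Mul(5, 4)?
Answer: Rational(-160, 7) ≈ -22.857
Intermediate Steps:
w = Rational(5, 2) (w = Mul(Rational(1, 8), Mul(5, 4)) = Mul(Rational(1, 8), 20) = Rational(5, 2) ≈ 2.5000)
Function('X')(G) = 3
Function('v')(U, t) = Add(3, Mul(11, t)) (Function('v')(U, t) = Add(Mul(11, t), 3) = Add(3, Mul(11, t)))
Function('a')(j) = Mul(-2, Pow(Add(-6, j), -1)) (Function('a')(j) = Mul(-2, Pow(Add(j, -6), -1)) = Mul(-2, Pow(Add(-6, j), -1)))
Mul(Add(Pow(-1, 2), Function('v')(12, -4)), Function('a')(w)) = Mul(Add(Pow(-1, 2), Add(3, Mul(11, -4))), Mul(-2, Pow(Add(-6, Rational(5, 2)), -1))) = Mul(Add(1, Add(3, -44)), Mul(-2, Pow(Rational(-7, 2), -1))) = Mul(Add(1, -41), Mul(-2, Rational(-2, 7))) = Mul(-40, Rational(4, 7)) = Rational(-160, 7)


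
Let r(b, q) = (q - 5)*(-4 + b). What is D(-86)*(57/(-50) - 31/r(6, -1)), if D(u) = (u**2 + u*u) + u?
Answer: 1061283/50 ≈ 21226.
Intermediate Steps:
r(b, q) = (-5 + q)*(-4 + b)
D(u) = u + 2*u**2 (D(u) = (u**2 + u**2) + u = 2*u**2 + u = u + 2*u**2)
D(-86)*(57/(-50) - 31/r(6, -1)) = (-86*(1 + 2*(-86)))*(57/(-50) - 31/(20 - 5*6 - 4*(-1) + 6*(-1))) = (-86*(1 - 172))*(57*(-1/50) - 31/(20 - 30 + 4 - 6)) = (-86*(-171))*(-57/50 - 31/(-12)) = 14706*(-57/50 - 31*(-1/12)) = 14706*(-57/50 + 31/12) = 14706*(433/300) = 1061283/50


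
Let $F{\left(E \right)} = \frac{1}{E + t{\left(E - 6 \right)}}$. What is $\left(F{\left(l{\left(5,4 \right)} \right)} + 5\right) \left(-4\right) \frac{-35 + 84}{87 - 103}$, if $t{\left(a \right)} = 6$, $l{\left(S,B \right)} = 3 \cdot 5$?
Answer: $\frac{371}{6} \approx 61.833$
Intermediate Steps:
$l{\left(S,B \right)} = 15$
$F{\left(E \right)} = \frac{1}{6 + E}$ ($F{\left(E \right)} = \frac{1}{E + 6} = \frac{1}{6 + E}$)
$\left(F{\left(l{\left(5,4 \right)} \right)} + 5\right) \left(-4\right) \frac{-35 + 84}{87 - 103} = \left(\frac{1}{6 + 15} + 5\right) \left(-4\right) \frac{-35 + 84}{87 - 103} = \left(\frac{1}{21} + 5\right) \left(-4\right) \frac{49}{-16} = \left(\frac{1}{21} + 5\right) \left(-4\right) 49 \left(- \frac{1}{16}\right) = \frac{106}{21} \left(-4\right) \left(- \frac{49}{16}\right) = \left(- \frac{424}{21}\right) \left(- \frac{49}{16}\right) = \frac{371}{6}$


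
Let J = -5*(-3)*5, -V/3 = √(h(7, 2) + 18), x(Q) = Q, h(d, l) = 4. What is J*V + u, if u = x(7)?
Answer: 7 - 225*√22 ≈ -1048.3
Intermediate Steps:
V = -3*√22 (V = -3*√(4 + 18) = -3*√22 ≈ -14.071)
u = 7
J = 75 (J = 15*5 = 75)
J*V + u = 75*(-3*√22) + 7 = -225*√22 + 7 = 7 - 225*√22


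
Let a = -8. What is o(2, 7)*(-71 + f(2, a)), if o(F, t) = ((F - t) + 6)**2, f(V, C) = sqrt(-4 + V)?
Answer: -71 + I*sqrt(2) ≈ -71.0 + 1.4142*I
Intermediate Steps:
o(F, t) = (6 + F - t)**2
o(2, 7)*(-71 + f(2, a)) = (6 + 2 - 1*7)**2*(-71 + sqrt(-4 + 2)) = (6 + 2 - 7)**2*(-71 + sqrt(-2)) = 1**2*(-71 + I*sqrt(2)) = 1*(-71 + I*sqrt(2)) = -71 + I*sqrt(2)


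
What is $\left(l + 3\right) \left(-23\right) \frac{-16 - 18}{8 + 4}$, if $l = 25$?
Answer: $\frac{5474}{3} \approx 1824.7$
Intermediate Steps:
$\left(l + 3\right) \left(-23\right) \frac{-16 - 18}{8 + 4} = \left(25 + 3\right) \left(-23\right) \frac{-16 - 18}{8 + 4} = 28 \left(-23\right) \left(- \frac{34}{12}\right) = - 644 \left(\left(-34\right) \frac{1}{12}\right) = \left(-644\right) \left(- \frac{17}{6}\right) = \frac{5474}{3}$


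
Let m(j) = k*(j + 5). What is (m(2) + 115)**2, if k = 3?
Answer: 18496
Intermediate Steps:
m(j) = 15 + 3*j (m(j) = 3*(j + 5) = 3*(5 + j) = 15 + 3*j)
(m(2) + 115)**2 = ((15 + 3*2) + 115)**2 = ((15 + 6) + 115)**2 = (21 + 115)**2 = 136**2 = 18496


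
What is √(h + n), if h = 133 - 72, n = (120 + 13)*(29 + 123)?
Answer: 3*√2253 ≈ 142.40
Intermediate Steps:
n = 20216 (n = 133*152 = 20216)
h = 61
√(h + n) = √(61 + 20216) = √20277 = 3*√2253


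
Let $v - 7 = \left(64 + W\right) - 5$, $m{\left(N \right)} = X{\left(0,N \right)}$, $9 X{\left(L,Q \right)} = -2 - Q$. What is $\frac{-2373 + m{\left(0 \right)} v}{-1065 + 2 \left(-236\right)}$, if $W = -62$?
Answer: $\frac{21365}{13833} \approx 1.5445$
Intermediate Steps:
$X{\left(L,Q \right)} = - \frac{2}{9} - \frac{Q}{9}$ ($X{\left(L,Q \right)} = \frac{-2 - Q}{9} = - \frac{2}{9} - \frac{Q}{9}$)
$m{\left(N \right)} = - \frac{2}{9} - \frac{N}{9}$
$v = 4$ ($v = 7 + \left(\left(64 - 62\right) - 5\right) = 7 + \left(2 - 5\right) = 7 - 3 = 4$)
$\frac{-2373 + m{\left(0 \right)} v}{-1065 + 2 \left(-236\right)} = \frac{-2373 + \left(- \frac{2}{9} - 0\right) 4}{-1065 + 2 \left(-236\right)} = \frac{-2373 + \left(- \frac{2}{9} + 0\right) 4}{-1065 - 472} = \frac{-2373 - \frac{8}{9}}{-1537} = \left(-2373 - \frac{8}{9}\right) \left(- \frac{1}{1537}\right) = \left(- \frac{21365}{9}\right) \left(- \frac{1}{1537}\right) = \frac{21365}{13833}$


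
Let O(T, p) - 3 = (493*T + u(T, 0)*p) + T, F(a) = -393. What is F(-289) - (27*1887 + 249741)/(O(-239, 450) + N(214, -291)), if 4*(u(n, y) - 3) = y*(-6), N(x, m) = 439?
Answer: -7565832/19379 ≈ -390.41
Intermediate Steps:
u(n, y) = 3 - 3*y/2 (u(n, y) = 3 + (y*(-6))/4 = 3 + (-6*y)/4 = 3 - 3*y/2)
O(T, p) = 3 + 3*p + 494*T (O(T, p) = 3 + ((493*T + (3 - 3/2*0)*p) + T) = 3 + ((493*T + (3 + 0)*p) + T) = 3 + ((493*T + 3*p) + T) = 3 + ((3*p + 493*T) + T) = 3 + (3*p + 494*T) = 3 + 3*p + 494*T)
F(-289) - (27*1887 + 249741)/(O(-239, 450) + N(214, -291)) = -393 - (27*1887 + 249741)/((3 + 3*450 + 494*(-239)) + 439) = -393 - (50949 + 249741)/((3 + 1350 - 118066) + 439) = -393 - 300690/(-116713 + 439) = -393 - 300690/(-116274) = -393 - 300690*(-1)/116274 = -393 - 1*(-50115/19379) = -393 + 50115/19379 = -7565832/19379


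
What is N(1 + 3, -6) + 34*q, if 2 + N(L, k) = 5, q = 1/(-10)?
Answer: -⅖ ≈ -0.40000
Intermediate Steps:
q = -⅒ ≈ -0.10000
N(L, k) = 3 (N(L, k) = -2 + 5 = 3)
N(1 + 3, -6) + 34*q = 3 + 34*(-⅒) = 3 - 17/5 = -⅖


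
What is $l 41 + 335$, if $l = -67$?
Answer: $-2412$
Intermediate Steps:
$l 41 + 335 = \left(-67\right) 41 + 335 = -2747 + 335 = -2412$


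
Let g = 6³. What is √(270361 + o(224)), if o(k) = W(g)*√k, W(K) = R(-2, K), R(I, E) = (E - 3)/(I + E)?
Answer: √(3095363089 + 45582*√14)/107 ≈ 519.98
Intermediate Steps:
R(I, E) = (-3 + E)/(E + I)
g = 216
W(K) = (-3 + K)/(-2 + K) (W(K) = (-3 + K)/(K - 2) = (-3 + K)/(-2 + K))
o(k) = 213*√k/214 (o(k) = ((-3 + 216)/(-2 + 216))*√k = (213/214)*√k = ((1/214)*213)*√k = 213*√k/214)
√(270361 + o(224)) = √(270361 + 213*√224/214) = √(270361 + 213*(4*√14)/214) = √(270361 + 426*√14/107)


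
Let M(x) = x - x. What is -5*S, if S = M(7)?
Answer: 0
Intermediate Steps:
M(x) = 0
S = 0
-5*S = -5*0 = 0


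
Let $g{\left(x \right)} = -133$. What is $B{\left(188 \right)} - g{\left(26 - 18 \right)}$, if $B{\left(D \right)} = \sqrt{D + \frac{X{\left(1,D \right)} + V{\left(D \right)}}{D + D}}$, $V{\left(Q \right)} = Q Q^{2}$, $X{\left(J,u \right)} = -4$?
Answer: $133 + \frac{\sqrt{157810866}}{94} \approx 266.64$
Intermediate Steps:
$V{\left(Q \right)} = Q^{3}$
$B{\left(D \right)} = \sqrt{D + \frac{-4 + D^{3}}{2 D}}$ ($B{\left(D \right)} = \sqrt{D + \frac{-4 + D^{3}}{D + D}} = \sqrt{D + \frac{-4 + D^{3}}{2 D}}$)
$B{\left(188 \right)} - g{\left(26 - 18 \right)} = \frac{\sqrt{- \frac{8}{188} + 2 \cdot 188^{2} + 4 \cdot 188}}{2} - -133 = \frac{\sqrt{\left(-8\right) \frac{1}{188} + 2 \cdot 35344 + 752}}{2} + 133 = \frac{\sqrt{- \frac{2}{47} + 70688 + 752}}{2} + 133 = \frac{\sqrt{\frac{3357678}{47}}}{2} + 133 = \frac{\frac{1}{47} \sqrt{157810866}}{2} + 133 = \frac{\sqrt{157810866}}{94} + 133 = 133 + \frac{\sqrt{157810866}}{94}$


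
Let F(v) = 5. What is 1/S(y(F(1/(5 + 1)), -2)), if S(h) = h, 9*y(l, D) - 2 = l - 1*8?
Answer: -9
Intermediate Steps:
y(l, D) = -⅔ + l/9 (y(l, D) = 2/9 + (l - 1*8)/9 = 2/9 + (l - 8)/9 = 2/9 + (-8 + l)/9 = 2/9 + (-8/9 + l/9) = -⅔ + l/9)
1/S(y(F(1/(5 + 1)), -2)) = 1/(-⅔ + (⅑)*5) = 1/(-⅔ + 5/9) = 1/(-⅑) = -9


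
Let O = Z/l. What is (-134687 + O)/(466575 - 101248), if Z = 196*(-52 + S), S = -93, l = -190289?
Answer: -25629426123/69517709503 ≈ -0.36867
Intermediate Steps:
Z = -28420 (Z = 196*(-52 - 93) = 196*(-145) = -28420)
O = 28420/190289 (O = -28420/(-190289) = -28420*(-1/190289) = 28420/190289 ≈ 0.14935)
(-134687 + O)/(466575 - 101248) = (-134687 + 28420/190289)/(466575 - 101248) = -25629426123/190289/365327 = -25629426123/190289*1/365327 = -25629426123/69517709503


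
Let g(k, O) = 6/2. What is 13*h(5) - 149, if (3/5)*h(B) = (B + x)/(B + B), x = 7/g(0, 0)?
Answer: -1198/9 ≈ -133.11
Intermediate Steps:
g(k, O) = 3 (g(k, O) = 6*(½) = 3)
x = 7/3 ≈ 2.3333
h(B) = 5*(7/3 + B)/(6*B) (h(B) = 5*((B + 7/3)/(B + B))/3 = 5*((7/3 + B)/((2*B)))/3 = 5*((7/3 + B)*(1/(2*B)))/3 = 5*((7/3 + B)/(2*B))/3 = 5*(7/3 + B)/(6*B))
13*h(5) - 149 = 13*((5/18)*(7 + 3*5)/5) - 149 = 13*((5/18)*(⅕)*(7 + 15)) - 149 = 13*((5/18)*(⅕)*22) - 149 = 13*(11/9) - 149 = 143/9 - 149 = -1198/9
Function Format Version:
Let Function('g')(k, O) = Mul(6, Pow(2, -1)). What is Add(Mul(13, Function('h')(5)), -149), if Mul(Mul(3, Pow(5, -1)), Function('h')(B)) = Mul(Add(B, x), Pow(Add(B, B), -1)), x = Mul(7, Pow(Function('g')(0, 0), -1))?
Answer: Rational(-1198, 9) ≈ -133.11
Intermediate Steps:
Function('g')(k, O) = 3 (Function('g')(k, O) = Mul(6, Rational(1, 2)) = 3)
x = Rational(7, 3) (x = Mul(7, Pow(3, -1)) = Mul(7, Rational(1, 3)) = Rational(7, 3) ≈ 2.3333)
Function('h')(B) = Mul(Rational(5, 6), Pow(B, -1), Add(Rational(7, 3), B)) (Function('h')(B) = Mul(Rational(5, 3), Mul(Add(B, Rational(7, 3)), Pow(Add(B, B), -1))) = Mul(Rational(5, 3), Mul(Add(Rational(7, 3), B), Pow(Mul(2, B), -1))) = Mul(Rational(5, 3), Mul(Add(Rational(7, 3), B), Mul(Rational(1, 2), Pow(B, -1)))) = Mul(Rational(5, 3), Mul(Rational(1, 2), Pow(B, -1), Add(Rational(7, 3), B))) = Mul(Rational(5, 6), Pow(B, -1), Add(Rational(7, 3), B)))
Add(Mul(13, Function('h')(5)), -149) = Add(Mul(13, Mul(Rational(5, 18), Pow(5, -1), Add(7, Mul(3, 5)))), -149) = Add(Mul(13, Mul(Rational(5, 18), Rational(1, 5), Add(7, 15))), -149) = Add(Mul(13, Mul(Rational(5, 18), Rational(1, 5), 22)), -149) = Add(Mul(13, Rational(11, 9)), -149) = Add(Rational(143, 9), -149) = Rational(-1198, 9)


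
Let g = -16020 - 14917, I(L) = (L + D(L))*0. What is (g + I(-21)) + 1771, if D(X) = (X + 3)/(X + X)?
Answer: -29166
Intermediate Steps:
D(X) = (3 + X)/(2*X) (D(X) = (3 + X)/((2*X)) = (3 + X)*(1/(2*X)) = (3 + X)/(2*X))
I(L) = 0 (I(L) = (L + (3 + L)/(2*L))*0 = 0)
g = -30937
(g + I(-21)) + 1771 = (-30937 + 0) + 1771 = -30937 + 1771 = -29166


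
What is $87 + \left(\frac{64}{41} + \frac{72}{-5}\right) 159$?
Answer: $- \frac{400653}{205} \approx -1954.4$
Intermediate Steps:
$87 + \left(\frac{64}{41} + \frac{72}{-5}\right) 159 = 87 + \left(64 \cdot \frac{1}{41} + 72 \left(- \frac{1}{5}\right)\right) 159 = 87 + \left(\frac{64}{41} - \frac{72}{5}\right) 159 = 87 - \frac{418488}{205} = - \frac{400653}{205}$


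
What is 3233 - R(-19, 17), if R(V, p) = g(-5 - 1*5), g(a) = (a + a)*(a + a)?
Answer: 2833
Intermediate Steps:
g(a) = 4*a² (g(a) = (2*a)*(2*a) = 4*a²)
R(V, p) = 400 (R(V, p) = 4*(-5 - 1*5)² = 4*(-5 - 5)² = 4*(-10)² = 4*100 = 400)
3233 - R(-19, 17) = 3233 - 1*400 = 3233 - 400 = 2833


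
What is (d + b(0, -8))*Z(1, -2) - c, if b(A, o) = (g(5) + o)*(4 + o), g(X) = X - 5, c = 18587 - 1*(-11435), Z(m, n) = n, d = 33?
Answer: -30152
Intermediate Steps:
c = 30022 (c = 18587 + 11435 = 30022)
g(X) = -5 + X
b(A, o) = o*(4 + o) (b(A, o) = ((-5 + 5) + o)*(4 + o) = (0 + o)*(4 + o) = o*(4 + o))
(d + b(0, -8))*Z(1, -2) - c = (33 - 8*(4 - 8))*(-2) - 1*30022 = (33 - 8*(-4))*(-2) - 30022 = (33 + 32)*(-2) - 30022 = 65*(-2) - 30022 = -130 - 30022 = -30152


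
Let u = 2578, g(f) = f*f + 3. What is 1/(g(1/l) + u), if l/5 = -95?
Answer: 225625/582338126 ≈ 0.00038745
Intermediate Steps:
l = -475 (l = 5*(-95) = -475)
g(f) = 3 + f**2 (g(f) = f**2 + 3 = 3 + f**2)
1/(g(1/l) + u) = 1/((3 + (1/(-475))**2) + 2578) = 1/((3 + (-1/475)**2) + 2578) = 1/((3 + 1/225625) + 2578) = 1/(676876/225625 + 2578) = 1/(582338126/225625) = 225625/582338126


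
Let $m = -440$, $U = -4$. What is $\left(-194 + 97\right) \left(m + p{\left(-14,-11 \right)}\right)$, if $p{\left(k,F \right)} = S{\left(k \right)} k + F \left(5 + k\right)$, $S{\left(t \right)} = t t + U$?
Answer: $293813$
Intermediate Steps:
$S{\left(t \right)} = -4 + t^{2}$ ($S{\left(t \right)} = t t - 4 = t^{2} - 4 = -4 + t^{2}$)
$p{\left(k,F \right)} = F \left(5 + k\right) + k \left(-4 + k^{2}\right)$ ($p{\left(k,F \right)} = \left(-4 + k^{2}\right) k + F \left(5 + k\right) = k \left(-4 + k^{2}\right) + F \left(5 + k\right) = F \left(5 + k\right) + k \left(-4 + k^{2}\right)$)
$\left(-194 + 97\right) \left(m + p{\left(-14,-11 \right)}\right) = \left(-194 + 97\right) \left(-440 - \left(-99 + 14 \left(-4 + \left(-14\right)^{2}\right)\right)\right) = - 97 \left(-440 - \left(-99 + 14 \left(-4 + 196\right)\right)\right) = - 97 \left(-440 - 2589\right) = \left(-97\right) \left(-3029\right) = 293813$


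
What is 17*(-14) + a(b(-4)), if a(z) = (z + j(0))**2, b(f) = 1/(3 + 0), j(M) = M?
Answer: -2141/9 ≈ -237.89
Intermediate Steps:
b(f) = 1/3
a(z) = z**2 (a(z) = (z + 0)**2 = z**2)
17*(-14) + a(b(-4)) = 17*(-14) + (1/3)**2 = -238 + 1/9 = -2141/9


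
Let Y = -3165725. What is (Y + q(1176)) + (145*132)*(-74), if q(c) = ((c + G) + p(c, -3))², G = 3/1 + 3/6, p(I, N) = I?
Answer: 3865181/4 ≈ 9.6630e+5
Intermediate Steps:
G = 7/2 (G = 3*1 + 3*(⅙) = 3 + ½ = 7/2 ≈ 3.5000)
q(c) = (7/2 + 2*c)² (q(c) = ((c + 7/2) + c)² = ((7/2 + c) + c)² = (7/2 + 2*c)²)
(Y + q(1176)) + (145*132)*(-74) = (-3165725 + (7 + 4*1176)²/4) + (145*132)*(-74) = (-3165725 + (7 + 4704)²/4) + 19140*(-74) = (-3165725 + (¼)*4711²) - 1416360 = (-3165725 + (¼)*22193521) - 1416360 = (-3165725 + 22193521/4) - 1416360 = 9530621/4 - 1416360 = 3865181/4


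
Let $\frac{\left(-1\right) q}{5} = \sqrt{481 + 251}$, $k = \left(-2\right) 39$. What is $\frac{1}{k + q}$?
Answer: $\frac{13}{2036} - \frac{5 \sqrt{183}}{6108} \approx -0.0046887$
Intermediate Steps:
$k = -78$
$q = - 10 \sqrt{183}$ ($q = - 5 \sqrt{481 + 251} = - 5 \sqrt{732} = - 5 \cdot 2 \sqrt{183} = - 10 \sqrt{183} \approx -135.28$)
$\frac{1}{k + q} = \frac{1}{-78 - 10 \sqrt{183}}$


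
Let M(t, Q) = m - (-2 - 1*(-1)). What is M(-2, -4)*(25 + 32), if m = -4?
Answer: -171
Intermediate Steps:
M(t, Q) = -3 (M(t, Q) = -4 - (-2 - 1*(-1)) = -4 - (-2 + 1) = -4 - 1*(-1) = -4 + 1 = -3)
M(-2, -4)*(25 + 32) = -3*(25 + 32) = -3*57 = -171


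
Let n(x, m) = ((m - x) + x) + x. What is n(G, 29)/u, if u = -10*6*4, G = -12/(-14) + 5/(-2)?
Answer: -383/3360 ≈ -0.11399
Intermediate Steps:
G = -23/14 (G = -12*(-1/14) + 5*(-½) = 6/7 - 5/2 = -23/14 ≈ -1.6429)
n(x, m) = m + x
u = -240 (u = -60*4 = -240)
n(G, 29)/u = (29 - 23/14)/(-240) = (383/14)*(-1/240) = -383/3360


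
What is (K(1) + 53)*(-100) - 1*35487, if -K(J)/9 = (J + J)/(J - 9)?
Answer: -41012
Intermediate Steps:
K(J) = -18*J/(-9 + J) (K(J) = -9*(J + J)/(J - 9) = -9*2*J/(-9 + J) = -18*J/(-9 + J))
(K(1) + 53)*(-100) - 1*35487 = (-18*1/(-9 + 1) + 53)*(-100) - 1*35487 = (-18*1/(-8) + 53)*(-100) - 35487 = (-18*1*(-1/8) + 53)*(-100) - 35487 = (9/4 + 53)*(-100) - 35487 = (221/4)*(-100) - 35487 = -5525 - 35487 = -41012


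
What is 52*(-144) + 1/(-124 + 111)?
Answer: -97345/13 ≈ -7488.1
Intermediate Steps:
52*(-144) + 1/(-124 + 111) = -7488 + 1/(-13) = -7488 - 1/13 = -97345/13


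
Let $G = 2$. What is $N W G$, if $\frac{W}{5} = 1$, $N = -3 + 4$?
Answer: $10$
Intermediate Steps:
$N = 1$
$W = 5$ ($W = 5 \cdot 1 = 5$)
$N W G = 1 \cdot 5 \cdot 2 = 5 \cdot 2 = 10$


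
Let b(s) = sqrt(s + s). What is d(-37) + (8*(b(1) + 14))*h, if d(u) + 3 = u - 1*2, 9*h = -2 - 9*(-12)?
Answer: 11494/9 + 848*sqrt(2)/9 ≈ 1410.4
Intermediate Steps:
b(s) = sqrt(2)*sqrt(s) (b(s) = sqrt(2*s) = sqrt(2)*sqrt(s))
h = 106/9 (h = (-2 - 9*(-12))/9 = (-2 + 108)/9 = (1/9)*106 = 106/9 ≈ 11.778)
d(u) = -5 + u (d(u) = -3 + (u - 1*2) = -3 + (u - 2) = -3 + (-2 + u) = -5 + u)
d(-37) + (8*(b(1) + 14))*h = (-5 - 37) + (8*(sqrt(2)*sqrt(1) + 14))*(106/9) = -42 + (8*(sqrt(2)*1 + 14))*(106/9) = -42 + (8*(sqrt(2) + 14))*(106/9) = -42 + (8*(14 + sqrt(2)))*(106/9) = -42 + (112 + 8*sqrt(2))*(106/9) = -42 + (11872/9 + 848*sqrt(2)/9) = 11494/9 + 848*sqrt(2)/9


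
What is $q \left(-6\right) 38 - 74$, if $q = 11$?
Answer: $-2582$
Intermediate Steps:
$q \left(-6\right) 38 - 74 = 11 \left(-6\right) 38 - 74 = \left(-66\right) 38 - 74 = -2508 - 74 = -2582$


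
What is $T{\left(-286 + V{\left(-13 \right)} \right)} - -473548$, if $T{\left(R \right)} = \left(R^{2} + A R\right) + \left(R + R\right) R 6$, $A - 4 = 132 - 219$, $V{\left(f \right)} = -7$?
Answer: $1613904$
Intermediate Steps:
$A = -83$ ($A = 4 + \left(132 - 219\right) = 4 - 87 = -83$)
$T{\left(R \right)} = - 83 R + 13 R^{2}$ ($T{\left(R \right)} = \left(R^{2} - 83 R\right) + \left(R + R\right) R 6 = \left(R^{2} - 83 R\right) + 2 R R 6 = \left(R^{2} - 83 R\right) + 2 R^{2} \cdot 6 = \left(R^{2} - 83 R\right) + 12 R^{2} = - 83 R + 13 R^{2}$)
$T{\left(-286 + V{\left(-13 \right)} \right)} - -473548 = \left(-286 - 7\right) \left(-83 + 13 \left(-286 - 7\right)\right) - -473548 = - 293 \left(-83 + 13 \left(-293\right)\right) + 473548 = - 293 \left(-83 - 3809\right) + 473548 = \left(-293\right) \left(-3892\right) + 473548 = 1140356 + 473548 = 1613904$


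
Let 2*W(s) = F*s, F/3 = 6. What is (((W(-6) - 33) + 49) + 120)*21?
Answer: 1722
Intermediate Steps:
F = 18 (F = 3*6 = 18)
W(s) = 9*s (W(s) = (18*s)/2 = 9*s)
(((W(-6) - 33) + 49) + 120)*21 = (((9*(-6) - 33) + 49) + 120)*21 = (((-54 - 33) + 49) + 120)*21 = ((-87 + 49) + 120)*21 = (-38 + 120)*21 = 82*21 = 1722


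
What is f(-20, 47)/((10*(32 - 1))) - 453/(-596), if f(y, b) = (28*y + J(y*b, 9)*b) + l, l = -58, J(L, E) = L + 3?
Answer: -13237571/92380 ≈ -143.29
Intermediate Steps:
J(L, E) = 3 + L
f(y, b) = -58 + 28*y + b*(3 + b*y) (f(y, b) = (28*y + (3 + y*b)*b) - 58 = (28*y + (3 + b*y)*b) - 58 = (28*y + b*(3 + b*y)) - 58 = -58 + 28*y + b*(3 + b*y))
f(-20, 47)/((10*(32 - 1))) - 453/(-596) = (-58 + 28*(-20) + 47*(3 + 47*(-20)))/((10*(32 - 1))) - 453/(-596) = (-58 - 560 + 47*(3 - 940))/((10*31)) - 453*(-1/596) = (-58 - 560 + 47*(-937))/310 + 453/596 = (-58 - 560 - 44039)*(1/310) + 453/596 = -44657*1/310 + 453/596 = -44657/310 + 453/596 = -13237571/92380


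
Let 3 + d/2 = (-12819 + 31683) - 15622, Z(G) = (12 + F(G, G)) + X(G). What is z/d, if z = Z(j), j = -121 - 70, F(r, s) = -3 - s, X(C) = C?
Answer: 9/6478 ≈ 0.0013893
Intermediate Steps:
j = -191
Z(G) = 9 (Z(G) = (12 + (-3 - G)) + G = (9 - G) + G = 9)
z = 9
d = 6478 (d = -6 + 2*((-12819 + 31683) - 15622) = -6 + 2*(18864 - 15622) = -6 + 2*3242 = -6 + 6484 = 6478)
z/d = 9/6478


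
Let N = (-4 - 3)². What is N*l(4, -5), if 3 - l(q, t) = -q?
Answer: 343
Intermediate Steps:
l(q, t) = 3 + q (l(q, t) = 3 - (-1)*q = 3 + q)
N = 49 (N = (-7)² = 49)
N*l(4, -5) = 49*(3 + 4) = 49*7 = 343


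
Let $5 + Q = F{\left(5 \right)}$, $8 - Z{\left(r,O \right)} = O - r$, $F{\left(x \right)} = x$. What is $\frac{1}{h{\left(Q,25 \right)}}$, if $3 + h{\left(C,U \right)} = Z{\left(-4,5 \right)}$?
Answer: $- \frac{1}{4} \approx -0.25$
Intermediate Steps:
$Z{\left(r,O \right)} = 8 + r - O$ ($Z{\left(r,O \right)} = 8 - \left(O - r\right) = 8 + r - O$)
$Q = 0$ ($Q = -5 + 5 = 0$)
$h{\left(C,U \right)} = -4$ ($h{\left(C,U \right)} = -3 - 1 = -4$)
$\frac{1}{h{\left(Q,25 \right)}} = \frac{1}{-4} = - \frac{1}{4}$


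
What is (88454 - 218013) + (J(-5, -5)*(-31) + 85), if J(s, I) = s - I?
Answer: -129474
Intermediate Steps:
(88454 - 218013) + (J(-5, -5)*(-31) + 85) = (88454 - 218013) + ((-5 - 1*(-5))*(-31) + 85) = -129559 + ((-5 + 5)*(-31) + 85) = -129559 + (0*(-31) + 85) = -129559 + (0 + 85) = -129559 + 85 = -129474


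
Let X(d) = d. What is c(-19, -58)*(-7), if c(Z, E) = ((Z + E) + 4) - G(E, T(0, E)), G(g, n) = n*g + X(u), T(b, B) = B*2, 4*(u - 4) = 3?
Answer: 190561/4 ≈ 47640.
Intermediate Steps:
u = 19/4 (u = 4 + (1/4)*3 = 4 + 3/4 = 19/4 ≈ 4.7500)
T(b, B) = 2*B
G(g, n) = 19/4 + g*n (G(g, n) = n*g + 19/4 = g*n + 19/4 = 19/4 + g*n)
c(Z, E) = -3/4 + E + Z - 2*E**2 (c(Z, E) = ((Z + E) + 4) - (19/4 + E*(2*E)) = ((E + Z) + 4) - (19/4 + 2*E**2) = (4 + E + Z) + (-19/4 - 2*E**2) = -3/4 + E + Z - 2*E**2)
c(-19, -58)*(-7) = (-3/4 - 58 - 19 - 2*(-58)**2)*(-7) = (-3/4 - 58 - 19 - 2*3364)*(-7) = (-3/4 - 58 - 19 - 6728)*(-7) = -27223/4*(-7) = 190561/4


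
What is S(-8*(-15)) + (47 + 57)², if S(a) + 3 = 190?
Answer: 11003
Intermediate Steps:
S(a) = 187 (S(a) = -3 + 190 = 187)
S(-8*(-15)) + (47 + 57)² = 187 + (47 + 57)² = 187 + 104² = 187 + 10816 = 11003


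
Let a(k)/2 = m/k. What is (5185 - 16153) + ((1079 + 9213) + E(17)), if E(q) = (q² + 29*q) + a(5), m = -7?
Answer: 516/5 ≈ 103.20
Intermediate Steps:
a(k) = -14/k (a(k) = 2*(-7/k) = -14/k)
E(q) = -14/5 + q² + 29*q (E(q) = (q² + 29*q) - 14/5 = -14/5 + q² + 29*q)
(5185 - 16153) + ((1079 + 9213) + E(17)) = (5185 - 16153) + ((1079 + 9213) + (-14/5 + 17² + 29*17)) = -10968 + (10292 + (-14/5 + 289 + 493)) = -10968 + (10292 + 3896/5) = -10968 + 55356/5 = 516/5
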